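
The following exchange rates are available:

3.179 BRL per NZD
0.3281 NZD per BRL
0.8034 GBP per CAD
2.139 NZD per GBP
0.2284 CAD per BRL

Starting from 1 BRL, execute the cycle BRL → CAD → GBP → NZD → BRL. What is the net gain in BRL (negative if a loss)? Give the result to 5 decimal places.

1 BRL × 0.2284 = 0.2284 CAD
0.2284 CAD × 0.8034 = 0.18349656 GBP
0.18349656 GBP × 2.139 = 0.39249914184 NZD
0.39249914184 NZD × 3.179 = 1.24775477190936 BRL
Net change: 1.24775477190936 − 1 = 0.24775477190936 BRL

0.24775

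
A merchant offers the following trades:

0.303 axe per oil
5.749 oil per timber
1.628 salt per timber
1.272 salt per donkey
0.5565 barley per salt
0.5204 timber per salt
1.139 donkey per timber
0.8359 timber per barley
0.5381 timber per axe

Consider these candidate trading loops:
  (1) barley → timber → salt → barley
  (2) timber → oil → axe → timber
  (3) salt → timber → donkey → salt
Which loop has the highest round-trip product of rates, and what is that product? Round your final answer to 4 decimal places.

(1) 0.8359 × 1.628 × 0.5565 = 0.75731
(2) 5.749 × 0.303 × 0.5381 = 0.93734
(3) 0.5204 × 1.139 × 1.272 = 0.75396
Highest is cycle (2) at 0.9373 (≤1, no arbitrage).

0.9373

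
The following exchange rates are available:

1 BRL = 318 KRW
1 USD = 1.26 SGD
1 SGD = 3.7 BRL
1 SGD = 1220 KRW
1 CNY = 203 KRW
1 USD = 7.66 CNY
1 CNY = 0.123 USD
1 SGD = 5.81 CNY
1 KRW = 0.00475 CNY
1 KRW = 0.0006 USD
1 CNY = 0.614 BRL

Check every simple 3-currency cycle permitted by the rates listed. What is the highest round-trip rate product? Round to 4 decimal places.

0.9330

USD→CNY→KRW→USD: 7.66 × 203 × 0.0006 = 0.93299
BRL→KRW→CNY→BRL: 318 × 0.00475 × 0.614 = 0.92745
SGD→KRW→USD→SGD: 1220 × 0.0006 × 1.26 = 0.92232
SGD→CNY→USD→SGD: 5.81 × 0.123 × 1.26 = 0.90043
Maximum is USD→CNY→KRW→USD at 0.9330; no arbitrage — every cycle loses value.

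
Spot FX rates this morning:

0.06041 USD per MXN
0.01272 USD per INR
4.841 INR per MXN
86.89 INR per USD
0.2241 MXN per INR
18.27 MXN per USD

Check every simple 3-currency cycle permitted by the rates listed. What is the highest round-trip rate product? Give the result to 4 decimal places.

INR→MXN→USD→INR: 0.2241 × 0.06041 × 86.89 = 1.17631
INR→USD→MXN→INR: 0.01272 × 18.27 × 4.841 = 1.12502
Maximum is INR→MXN→USD→INR at 1.1763; arbitrage exists.

1.1763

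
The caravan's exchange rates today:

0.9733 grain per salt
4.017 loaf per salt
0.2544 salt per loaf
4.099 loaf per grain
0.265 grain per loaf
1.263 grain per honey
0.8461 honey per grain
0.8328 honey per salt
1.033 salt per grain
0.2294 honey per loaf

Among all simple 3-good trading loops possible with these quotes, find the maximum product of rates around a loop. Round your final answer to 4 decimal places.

loaf→honey→grain→loaf: 0.2294 × 1.263 × 4.099 = 1.18761
loaf→grain→salt→loaf: 0.265 × 1.033 × 4.017 = 1.09963
grain→salt→honey→grain: 1.033 × 0.8328 × 1.263 = 1.08654
loaf→salt→grain→loaf: 0.2544 × 0.9733 × 4.099 = 1.01494
Maximum is loaf→honey→grain→loaf at 1.1876; arbitrage exists.

1.1876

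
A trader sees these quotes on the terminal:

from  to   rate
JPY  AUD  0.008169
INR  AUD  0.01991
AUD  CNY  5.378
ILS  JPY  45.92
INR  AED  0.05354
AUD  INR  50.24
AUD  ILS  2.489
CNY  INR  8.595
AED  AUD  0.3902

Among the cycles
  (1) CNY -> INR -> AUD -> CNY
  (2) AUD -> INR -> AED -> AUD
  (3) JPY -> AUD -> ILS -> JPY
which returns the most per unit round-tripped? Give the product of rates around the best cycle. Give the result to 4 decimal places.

1.0496

(1) 8.595 × 0.01991 × 5.378 = 0.92032
(2) 50.24 × 0.05354 × 0.3902 = 1.04958
(3) 0.008169 × 2.489 × 45.92 = 0.93367
Highest is cycle (2) at 1.0496 (>1, arbitrage).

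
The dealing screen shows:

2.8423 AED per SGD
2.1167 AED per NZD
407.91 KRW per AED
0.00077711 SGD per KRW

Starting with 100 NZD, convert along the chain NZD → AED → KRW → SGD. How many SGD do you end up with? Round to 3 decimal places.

100 NZD × 2.1167 = 211.67 AED
211.67 AED × 407.91 = 86342.3097 KRW
86342.3097 KRW × 0.00077711 = 67.097472290967 SGD

67.097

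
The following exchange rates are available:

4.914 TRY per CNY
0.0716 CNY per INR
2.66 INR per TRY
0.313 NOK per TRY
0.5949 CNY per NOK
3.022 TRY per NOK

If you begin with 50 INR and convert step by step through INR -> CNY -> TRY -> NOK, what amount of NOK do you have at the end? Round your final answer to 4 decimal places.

50 INR × 0.0716 = 3.58 CNY
3.58 CNY × 4.914 = 17.59212 TRY
17.59212 TRY × 0.313 = 5.50633356 NOK

5.5063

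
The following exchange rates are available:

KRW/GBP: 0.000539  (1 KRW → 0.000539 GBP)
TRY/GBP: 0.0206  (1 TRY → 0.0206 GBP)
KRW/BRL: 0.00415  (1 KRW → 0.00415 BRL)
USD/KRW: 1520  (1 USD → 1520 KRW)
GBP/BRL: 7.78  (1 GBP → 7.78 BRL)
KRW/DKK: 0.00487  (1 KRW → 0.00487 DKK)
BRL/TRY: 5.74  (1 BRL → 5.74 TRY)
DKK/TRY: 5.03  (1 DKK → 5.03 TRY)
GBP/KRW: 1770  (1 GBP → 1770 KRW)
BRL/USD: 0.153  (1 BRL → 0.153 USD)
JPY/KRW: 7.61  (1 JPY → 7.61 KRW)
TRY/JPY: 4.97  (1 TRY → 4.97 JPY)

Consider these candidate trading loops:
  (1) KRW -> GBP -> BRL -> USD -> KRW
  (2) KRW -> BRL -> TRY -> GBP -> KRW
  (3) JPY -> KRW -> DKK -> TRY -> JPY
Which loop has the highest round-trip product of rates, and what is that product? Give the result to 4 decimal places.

0.9752

(1) 0.000539 × 7.78 × 0.153 × 1520 = 0.97522
(2) 0.00415 × 5.74 × 0.0206 × 1770 = 0.86856
(3) 7.61 × 0.00487 × 5.03 × 4.97 = 0.92648
Highest is cycle (1) at 0.9752 (≤1, no arbitrage).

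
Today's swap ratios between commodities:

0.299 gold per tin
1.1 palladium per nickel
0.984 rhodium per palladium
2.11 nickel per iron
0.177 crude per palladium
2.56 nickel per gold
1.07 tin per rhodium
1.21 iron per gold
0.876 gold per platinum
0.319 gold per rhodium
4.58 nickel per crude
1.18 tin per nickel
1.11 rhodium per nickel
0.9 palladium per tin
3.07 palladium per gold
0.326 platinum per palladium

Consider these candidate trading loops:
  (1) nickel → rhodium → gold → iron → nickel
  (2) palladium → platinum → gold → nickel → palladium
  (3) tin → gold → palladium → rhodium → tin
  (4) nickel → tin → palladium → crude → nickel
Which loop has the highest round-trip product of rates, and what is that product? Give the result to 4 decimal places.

0.9665

(1) 1.11 × 0.319 × 1.21 × 2.11 = 0.90403
(2) 0.326 × 0.876 × 2.56 × 1.1 = 0.80418
(3) 0.299 × 3.07 × 0.984 × 1.07 = 0.96647
(4) 1.18 × 0.9 × 0.177 × 4.58 = 0.86092
Highest is cycle (3) at 0.9665 (≤1, no arbitrage).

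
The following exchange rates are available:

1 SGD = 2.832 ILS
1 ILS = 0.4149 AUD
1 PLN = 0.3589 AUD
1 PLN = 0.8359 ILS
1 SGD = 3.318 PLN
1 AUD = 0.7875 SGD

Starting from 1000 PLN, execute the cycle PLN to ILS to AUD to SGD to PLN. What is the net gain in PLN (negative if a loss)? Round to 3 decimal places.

-93.799

1000 PLN × 0.8359 = 835.9 ILS
835.9 ILS × 0.4149 = 346.81491 AUD
346.81491 AUD × 0.7875 = 273.116741625 SGD
273.116741625 SGD × 3.318 = 906.20134871175 PLN
Net change: 906.20134871175 − 1000 = -93.79865128825 PLN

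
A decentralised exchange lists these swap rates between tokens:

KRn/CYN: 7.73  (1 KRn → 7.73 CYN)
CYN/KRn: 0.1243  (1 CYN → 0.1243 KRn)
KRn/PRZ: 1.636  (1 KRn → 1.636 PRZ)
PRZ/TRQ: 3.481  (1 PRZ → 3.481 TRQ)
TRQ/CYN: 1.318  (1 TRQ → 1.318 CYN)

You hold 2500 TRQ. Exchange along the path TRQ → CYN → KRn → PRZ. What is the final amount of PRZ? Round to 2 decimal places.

670.05

2500 TRQ × 1.318 = 3295 CYN
3295 CYN × 0.1243 = 409.5685 KRn
409.5685 KRn × 1.636 = 670.054066 PRZ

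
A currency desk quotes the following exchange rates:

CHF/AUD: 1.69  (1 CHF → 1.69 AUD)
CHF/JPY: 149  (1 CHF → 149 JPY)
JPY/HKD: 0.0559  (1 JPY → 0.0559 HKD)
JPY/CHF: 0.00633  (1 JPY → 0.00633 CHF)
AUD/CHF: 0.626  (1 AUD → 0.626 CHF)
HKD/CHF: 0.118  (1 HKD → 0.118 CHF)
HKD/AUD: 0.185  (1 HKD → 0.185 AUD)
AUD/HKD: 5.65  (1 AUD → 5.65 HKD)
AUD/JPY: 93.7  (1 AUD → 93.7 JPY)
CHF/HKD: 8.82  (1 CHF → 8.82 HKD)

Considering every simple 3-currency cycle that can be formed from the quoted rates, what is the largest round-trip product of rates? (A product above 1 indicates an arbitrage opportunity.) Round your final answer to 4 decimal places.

AUD→HKD→CHF→AUD: 5.65 × 0.118 × 1.69 = 1.12672
AUD→CHF→HKD→AUD: 0.626 × 8.82 × 0.185 = 1.02144
AUD→JPY→CHF→AUD: 93.7 × 0.00633 × 1.69 = 1.00237
JPY→HKD→CHF→JPY: 0.0559 × 0.118 × 149 = 0.98283
AUD→JPY→HKD→AUD: 93.7 × 0.0559 × 0.185 = 0.96900
Maximum is AUD→HKD→CHF→AUD at 1.1267; arbitrage exists.

1.1267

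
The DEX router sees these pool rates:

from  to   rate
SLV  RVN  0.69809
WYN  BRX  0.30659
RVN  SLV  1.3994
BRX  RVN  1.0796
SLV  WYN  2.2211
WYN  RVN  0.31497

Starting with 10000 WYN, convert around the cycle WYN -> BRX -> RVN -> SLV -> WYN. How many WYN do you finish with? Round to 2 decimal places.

10000 WYN × 0.30659 = 3065.9 BRX
3065.9 BRX × 1.0796 = 3309.94564 RVN
3309.94564 RVN × 1.3994 = 4631.937928616 SLV
4631.937928616 SLV × 2.2211 = 10287.9973332489976 WYN

10288.00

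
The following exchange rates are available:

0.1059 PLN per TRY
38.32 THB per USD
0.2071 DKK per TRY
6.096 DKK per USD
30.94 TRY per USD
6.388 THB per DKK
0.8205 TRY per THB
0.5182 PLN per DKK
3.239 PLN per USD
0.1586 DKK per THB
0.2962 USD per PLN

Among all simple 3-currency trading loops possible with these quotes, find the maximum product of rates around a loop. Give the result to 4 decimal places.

THB→TRY→DKK→THB: 0.8205 × 0.2071 × 6.388 = 1.08548
PLN→USD→TRY→PLN: 0.2962 × 30.94 × 0.1059 = 0.97051
PLN→USD→DKK→PLN: 0.2962 × 6.096 × 0.5182 = 0.93568
Maximum is THB→TRY→DKK→THB at 1.0855; arbitrage exists.

1.0855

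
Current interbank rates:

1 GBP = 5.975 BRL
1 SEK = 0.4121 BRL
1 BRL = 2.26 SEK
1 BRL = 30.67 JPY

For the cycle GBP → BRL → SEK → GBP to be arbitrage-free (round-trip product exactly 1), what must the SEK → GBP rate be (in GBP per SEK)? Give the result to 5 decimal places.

Known legs of the cycle: 5.975 × 2.26 = 13.5035
For no arbitrage the full-cycle product must be 1, so the missing rate is 1 / 13.5035 ≈ 0.0740549.

0.07405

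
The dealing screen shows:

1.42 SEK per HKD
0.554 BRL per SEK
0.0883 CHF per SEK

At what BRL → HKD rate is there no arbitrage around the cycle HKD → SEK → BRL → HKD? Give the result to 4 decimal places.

Known legs of the cycle: 1.42 × 0.554 = 0.78668
For no arbitrage the full-cycle product must be 1, so the missing rate is 1 / 0.78668 ≈ 1.271165.

1.2712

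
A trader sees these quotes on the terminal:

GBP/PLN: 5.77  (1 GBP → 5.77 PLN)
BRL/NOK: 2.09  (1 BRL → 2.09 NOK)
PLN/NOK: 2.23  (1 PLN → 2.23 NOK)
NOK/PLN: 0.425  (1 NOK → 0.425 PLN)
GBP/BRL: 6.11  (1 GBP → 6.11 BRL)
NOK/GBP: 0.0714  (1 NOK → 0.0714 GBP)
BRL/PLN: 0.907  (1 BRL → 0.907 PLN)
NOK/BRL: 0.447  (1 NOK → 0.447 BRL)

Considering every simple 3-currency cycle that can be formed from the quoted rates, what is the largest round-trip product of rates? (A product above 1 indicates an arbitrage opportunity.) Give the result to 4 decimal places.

PLN→NOK→GBP→PLN: 2.23 × 0.0714 × 5.77 = 0.91871
GBP→BRL→NOK→GBP: 6.11 × 2.09 × 0.0714 = 0.91177
PLN→NOK→BRL→PLN: 2.23 × 0.447 × 0.907 = 0.90411
Maximum is PLN→NOK→GBP→PLN at 0.9187; no arbitrage — every cycle loses value.

0.9187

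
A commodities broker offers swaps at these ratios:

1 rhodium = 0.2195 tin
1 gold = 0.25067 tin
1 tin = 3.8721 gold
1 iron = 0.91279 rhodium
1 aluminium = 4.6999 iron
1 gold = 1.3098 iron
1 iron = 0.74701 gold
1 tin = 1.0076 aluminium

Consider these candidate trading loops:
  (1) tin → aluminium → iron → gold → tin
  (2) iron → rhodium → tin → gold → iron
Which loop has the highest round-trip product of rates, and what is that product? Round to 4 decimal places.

1.0161

(1) 1.0076 × 4.6999 × 0.74701 × 0.25067 = 0.88676
(2) 0.91279 × 0.2195 × 3.8721 × 1.3098 = 1.01615
Highest is cycle (2) at 1.0161 (>1, arbitrage).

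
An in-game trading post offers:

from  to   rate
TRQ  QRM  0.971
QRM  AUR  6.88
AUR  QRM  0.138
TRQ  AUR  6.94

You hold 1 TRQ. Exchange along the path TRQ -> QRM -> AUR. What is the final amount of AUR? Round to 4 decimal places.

1 TRQ × 0.971 = 0.971 QRM
0.971 QRM × 6.88 = 6.68048 AUR

6.6805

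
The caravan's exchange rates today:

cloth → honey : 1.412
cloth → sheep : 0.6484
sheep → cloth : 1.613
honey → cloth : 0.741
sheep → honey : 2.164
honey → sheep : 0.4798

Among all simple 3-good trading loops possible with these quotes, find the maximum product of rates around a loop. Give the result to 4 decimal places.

cloth→honey→sheep→cloth: 1.412 × 0.4798 × 1.613 = 1.09277
cloth→sheep→honey→cloth: 0.6484 × 2.164 × 0.741 = 1.03972
Maximum is cloth→honey→sheep→cloth at 1.0928; arbitrage exists.

1.0928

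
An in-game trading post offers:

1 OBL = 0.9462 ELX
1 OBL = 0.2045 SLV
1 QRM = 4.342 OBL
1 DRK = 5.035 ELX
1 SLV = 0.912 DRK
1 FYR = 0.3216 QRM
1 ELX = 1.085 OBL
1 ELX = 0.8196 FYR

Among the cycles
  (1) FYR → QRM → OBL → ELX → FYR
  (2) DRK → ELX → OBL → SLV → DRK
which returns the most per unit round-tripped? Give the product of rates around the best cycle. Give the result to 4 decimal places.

(1) 0.3216 × 4.342 × 0.9462 × 0.8196 = 1.08291
(2) 5.035 × 1.085 × 0.2045 × 0.912 = 1.01887
Highest is cycle (1) at 1.0829 (>1, arbitrage).

1.0829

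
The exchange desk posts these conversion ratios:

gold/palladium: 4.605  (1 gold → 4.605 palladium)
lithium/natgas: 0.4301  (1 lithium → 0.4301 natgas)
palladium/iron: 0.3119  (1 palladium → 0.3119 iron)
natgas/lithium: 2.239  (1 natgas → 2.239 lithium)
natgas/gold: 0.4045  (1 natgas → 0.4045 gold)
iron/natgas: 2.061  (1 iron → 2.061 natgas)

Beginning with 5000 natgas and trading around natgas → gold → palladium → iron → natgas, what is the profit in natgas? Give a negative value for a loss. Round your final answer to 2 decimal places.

987.03

5000 natgas × 0.4045 = 2022.5 gold
2022.5 gold × 4.605 = 9313.6125 palladium
9313.6125 palladium × 0.3119 = 2904.91573875 iron
2904.91573875 iron × 2.061 = 5987.03133756375 natgas
Net change: 5987.03133756375 − 5000 = 987.03133756375 natgas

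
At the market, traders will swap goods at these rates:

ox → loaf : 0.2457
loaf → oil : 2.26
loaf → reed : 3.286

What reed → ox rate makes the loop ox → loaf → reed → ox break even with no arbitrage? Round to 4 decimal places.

1.2386

Known legs of the cycle: 0.2457 × 3.286 = 0.8073702
For no arbitrage the full-cycle product must be 1, so the missing rate is 1 / 0.8073702 ≈ 1.238589.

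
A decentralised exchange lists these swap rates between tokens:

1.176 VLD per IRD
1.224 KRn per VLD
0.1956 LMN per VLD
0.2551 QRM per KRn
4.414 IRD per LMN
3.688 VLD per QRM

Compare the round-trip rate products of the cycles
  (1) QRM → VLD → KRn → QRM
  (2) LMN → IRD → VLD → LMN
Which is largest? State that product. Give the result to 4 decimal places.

(1) 3.688 × 1.224 × 0.2551 = 1.15155
(2) 4.414 × 1.176 × 0.1956 = 1.01533
Highest is cycle (1) at 1.1515 (>1, arbitrage).

1.1515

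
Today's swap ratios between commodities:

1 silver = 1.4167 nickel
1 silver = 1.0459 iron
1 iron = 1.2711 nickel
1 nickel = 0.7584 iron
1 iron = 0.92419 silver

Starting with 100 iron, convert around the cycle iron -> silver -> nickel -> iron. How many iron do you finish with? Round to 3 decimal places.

100 iron × 0.92419 = 92.419 silver
92.419 silver × 1.4167 = 130.9299973 nickel
130.9299973 nickel × 0.7584 = 99.29730995232 iron

99.297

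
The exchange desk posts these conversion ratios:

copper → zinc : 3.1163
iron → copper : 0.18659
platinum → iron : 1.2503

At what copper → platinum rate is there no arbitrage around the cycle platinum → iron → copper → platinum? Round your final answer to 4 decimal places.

4.2864

Known legs of the cycle: 1.2503 × 0.18659 = 0.233293477
For no arbitrage the full-cycle product must be 1, so the missing rate is 1 / 0.233293477 ≈ 4.286446.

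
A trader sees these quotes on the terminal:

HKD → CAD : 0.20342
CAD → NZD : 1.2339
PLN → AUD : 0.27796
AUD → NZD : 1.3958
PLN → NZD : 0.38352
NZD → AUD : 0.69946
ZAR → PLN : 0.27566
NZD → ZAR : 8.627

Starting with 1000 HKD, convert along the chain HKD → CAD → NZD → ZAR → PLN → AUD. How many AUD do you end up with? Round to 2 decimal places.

165.92

1000 HKD × 0.20342 = 203.42 CAD
203.42 CAD × 1.2339 = 250.999938 NZD
250.999938 NZD × 8.627 = 2165.376465126 ZAR
2165.376465126 ZAR × 0.27566 = 596.90767637663316 PLN
596.90767637663316 PLN × 0.27796 = 165.9164577256489531536 AUD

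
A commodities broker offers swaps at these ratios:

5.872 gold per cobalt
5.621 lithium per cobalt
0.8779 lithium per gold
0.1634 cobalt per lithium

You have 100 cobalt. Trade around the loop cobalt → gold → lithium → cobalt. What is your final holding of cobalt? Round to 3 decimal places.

84.233

100 cobalt × 5.872 = 587.2 gold
587.2 gold × 0.8779 = 515.50288 lithium
515.50288 lithium × 0.1634 = 84.233170592 cobalt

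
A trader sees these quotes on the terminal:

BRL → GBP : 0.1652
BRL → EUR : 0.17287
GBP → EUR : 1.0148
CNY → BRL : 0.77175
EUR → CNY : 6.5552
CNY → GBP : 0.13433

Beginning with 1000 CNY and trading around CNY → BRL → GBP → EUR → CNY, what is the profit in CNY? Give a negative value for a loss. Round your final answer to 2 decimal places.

-151.89

1000 CNY × 0.77175 = 771.75 BRL
771.75 BRL × 0.1652 = 127.4931 GBP
127.4931 GBP × 1.0148 = 129.37999788 EUR
129.37999788 EUR × 6.5552 = 848.111762102976 CNY
Net change: 848.111762102976 − 1000 = -151.888237897024 CNY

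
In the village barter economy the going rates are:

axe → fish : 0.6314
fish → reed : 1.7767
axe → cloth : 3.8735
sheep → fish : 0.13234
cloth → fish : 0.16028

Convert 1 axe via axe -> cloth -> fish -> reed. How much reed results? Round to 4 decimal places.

1.1031

1 axe × 3.8735 = 3.8735 cloth
3.8735 cloth × 0.16028 = 0.62084458 fish
0.62084458 fish × 1.7767 = 1.103054565286 reed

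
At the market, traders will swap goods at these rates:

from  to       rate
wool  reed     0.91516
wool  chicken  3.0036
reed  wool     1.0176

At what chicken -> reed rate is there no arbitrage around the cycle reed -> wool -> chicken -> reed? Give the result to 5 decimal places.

0.32718

Known legs of the cycle: 1.0176 × 3.0036 = 3.05646336
For no arbitrage the full-cycle product must be 1, so the missing rate is 1 / 3.05646336 ≈ 0.3271755.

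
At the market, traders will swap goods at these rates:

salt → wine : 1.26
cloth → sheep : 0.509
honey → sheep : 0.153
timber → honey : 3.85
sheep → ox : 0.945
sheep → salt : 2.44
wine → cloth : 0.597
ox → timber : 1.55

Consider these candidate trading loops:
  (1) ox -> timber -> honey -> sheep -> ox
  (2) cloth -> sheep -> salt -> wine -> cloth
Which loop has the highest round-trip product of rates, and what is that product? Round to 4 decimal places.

(1) 1.55 × 3.85 × 0.153 × 0.945 = 0.86281
(2) 0.509 × 2.44 × 1.26 × 0.597 = 0.93423
Highest is cycle (2) at 0.9342 (≤1, no arbitrage).

0.9342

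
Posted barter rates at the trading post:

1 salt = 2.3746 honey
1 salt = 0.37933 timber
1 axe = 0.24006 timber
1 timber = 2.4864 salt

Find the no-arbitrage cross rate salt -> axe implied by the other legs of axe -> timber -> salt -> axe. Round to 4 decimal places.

Known legs of the cycle: 0.24006 × 2.4864 = 0.596885184
For no arbitrage the full-cycle product must be 1, so the missing rate is 1 / 0.596885184 ≈ 1.675364.

1.6754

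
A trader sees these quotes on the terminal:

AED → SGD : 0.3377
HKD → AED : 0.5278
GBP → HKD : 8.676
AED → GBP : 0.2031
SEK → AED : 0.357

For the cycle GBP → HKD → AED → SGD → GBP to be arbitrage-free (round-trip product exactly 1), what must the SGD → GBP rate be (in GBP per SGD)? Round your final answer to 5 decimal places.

Known legs of the cycle: 8.676 × 0.5278 × 0.3377 = 1.54639340856
For no arbitrage the full-cycle product must be 1, so the missing rate is 1 / 1.54639340856 ≈ 0.6466660.

0.64667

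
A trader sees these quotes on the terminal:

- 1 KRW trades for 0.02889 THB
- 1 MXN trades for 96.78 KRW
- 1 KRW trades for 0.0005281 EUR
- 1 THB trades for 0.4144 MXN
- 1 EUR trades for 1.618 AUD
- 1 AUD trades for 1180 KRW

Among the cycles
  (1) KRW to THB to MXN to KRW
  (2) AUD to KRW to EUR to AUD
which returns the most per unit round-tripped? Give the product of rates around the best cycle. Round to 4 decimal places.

(1) 0.02889 × 0.4144 × 96.78 = 1.15865
(2) 1180 × 0.0005281 × 1.618 = 1.00827
Highest is cycle (1) at 1.1587 (>1, arbitrage).

1.1587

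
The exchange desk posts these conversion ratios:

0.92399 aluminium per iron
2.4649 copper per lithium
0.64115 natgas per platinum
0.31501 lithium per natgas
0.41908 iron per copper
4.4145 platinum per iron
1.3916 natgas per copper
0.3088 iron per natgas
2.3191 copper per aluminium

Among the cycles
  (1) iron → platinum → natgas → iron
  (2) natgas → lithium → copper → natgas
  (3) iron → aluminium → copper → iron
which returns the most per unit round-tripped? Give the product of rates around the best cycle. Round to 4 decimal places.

1.0805

(1) 4.4145 × 0.64115 × 0.3088 = 0.87401
(2) 0.31501 × 2.4649 × 1.3916 = 1.08053
(3) 0.92399 × 2.3191 × 0.41908 = 0.89802
Highest is cycle (2) at 1.0805 (>1, arbitrage).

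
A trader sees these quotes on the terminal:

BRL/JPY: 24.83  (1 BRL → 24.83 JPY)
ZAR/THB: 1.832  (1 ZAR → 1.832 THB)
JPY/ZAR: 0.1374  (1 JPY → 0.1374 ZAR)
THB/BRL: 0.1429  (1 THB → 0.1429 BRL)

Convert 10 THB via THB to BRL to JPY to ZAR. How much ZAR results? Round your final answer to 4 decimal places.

4.8752

10 THB × 0.1429 = 1.429 BRL
1.429 BRL × 24.83 = 35.48207 JPY
35.48207 JPY × 0.1374 = 4.875236418 ZAR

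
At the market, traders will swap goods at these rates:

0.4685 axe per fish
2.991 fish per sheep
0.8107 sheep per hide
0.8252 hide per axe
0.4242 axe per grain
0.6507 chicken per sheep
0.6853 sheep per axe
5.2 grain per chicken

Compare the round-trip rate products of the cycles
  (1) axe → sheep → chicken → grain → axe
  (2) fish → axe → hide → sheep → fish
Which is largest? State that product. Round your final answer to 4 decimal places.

0.9836

(1) 0.6853 × 0.6507 × 5.2 × 0.4242 = 0.98364
(2) 0.4685 × 0.8252 × 0.8107 × 2.991 = 0.93744
Highest is cycle (1) at 0.9836 (≤1, no arbitrage).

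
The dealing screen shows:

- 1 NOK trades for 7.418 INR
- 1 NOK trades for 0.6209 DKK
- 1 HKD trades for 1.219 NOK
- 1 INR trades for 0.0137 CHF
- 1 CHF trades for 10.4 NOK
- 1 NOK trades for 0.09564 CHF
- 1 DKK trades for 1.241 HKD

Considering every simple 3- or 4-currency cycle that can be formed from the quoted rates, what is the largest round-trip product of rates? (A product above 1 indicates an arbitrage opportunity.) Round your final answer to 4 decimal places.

1.0569

INR→CHF→NOK→INR: 0.0137 × 10.4 × 7.418 = 1.05692
DKK→HKD→NOK→DKK: 1.241 × 1.219 × 0.6209 = 0.93928
Maximum is INR→CHF→NOK→INR at 1.0569; arbitrage exists.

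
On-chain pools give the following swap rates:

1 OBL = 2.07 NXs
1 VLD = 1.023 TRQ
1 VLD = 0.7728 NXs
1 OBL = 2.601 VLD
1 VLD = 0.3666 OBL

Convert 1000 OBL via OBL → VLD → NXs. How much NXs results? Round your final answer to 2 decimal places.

1000 OBL × 2.601 = 2601 VLD
2601 VLD × 0.7728 = 2010.0528 NXs

2010.05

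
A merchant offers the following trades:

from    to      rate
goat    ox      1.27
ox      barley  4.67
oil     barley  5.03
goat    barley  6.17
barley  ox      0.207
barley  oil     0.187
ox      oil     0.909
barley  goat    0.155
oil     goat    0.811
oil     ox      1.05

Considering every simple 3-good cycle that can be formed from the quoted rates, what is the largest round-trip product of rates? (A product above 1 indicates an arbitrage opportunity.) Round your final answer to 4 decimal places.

barley→ox→oil→barley: 0.207 × 0.909 × 5.03 = 0.94646
goat→ox→oil→goat: 1.27 × 0.909 × 0.811 = 0.93624
goat→barley→oil→goat: 6.17 × 0.187 × 0.811 = 0.93572
goat→ox→barley→goat: 1.27 × 4.67 × 0.155 = 0.91929
barley→oil→ox→barley: 0.187 × 1.05 × 4.67 = 0.91695
Maximum is barley→ox→oil→barley at 0.9465; no arbitrage — every cycle loses value.

0.9465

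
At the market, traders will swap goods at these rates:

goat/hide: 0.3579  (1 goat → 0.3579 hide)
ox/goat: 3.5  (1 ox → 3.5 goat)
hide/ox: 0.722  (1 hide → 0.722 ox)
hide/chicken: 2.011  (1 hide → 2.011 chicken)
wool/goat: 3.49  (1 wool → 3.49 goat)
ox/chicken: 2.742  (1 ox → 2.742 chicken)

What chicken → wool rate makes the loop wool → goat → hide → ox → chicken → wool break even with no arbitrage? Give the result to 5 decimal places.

0.40440

Known legs of the cycle: 3.49 × 0.3579 × 0.722 × 2.742 = 2.472815836404
For no arbitrage the full-cycle product must be 1, so the missing rate is 1 / 2.472815836404 ≈ 0.4043973.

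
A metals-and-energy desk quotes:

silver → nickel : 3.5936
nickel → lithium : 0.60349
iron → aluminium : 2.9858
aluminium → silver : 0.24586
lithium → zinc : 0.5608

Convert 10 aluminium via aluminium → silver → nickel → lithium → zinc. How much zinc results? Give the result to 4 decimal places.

2.9902

10 aluminium × 0.24586 = 2.4586 silver
2.4586 silver × 3.5936 = 8.83522496 nickel
8.83522496 nickel × 0.60349 = 5.3319699111104 lithium
5.3319699111104 lithium × 0.5608 = 2.99016872615071232 zinc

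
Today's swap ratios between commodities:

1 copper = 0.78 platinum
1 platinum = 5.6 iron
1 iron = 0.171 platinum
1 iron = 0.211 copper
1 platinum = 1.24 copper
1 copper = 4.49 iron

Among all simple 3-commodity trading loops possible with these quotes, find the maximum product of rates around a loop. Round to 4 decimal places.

copper→iron→platinum→copper: 4.49 × 0.171 × 1.24 = 0.95206
copper→platinum→iron→copper: 0.78 × 5.6 × 0.211 = 0.92165
Maximum is copper→iron→platinum→copper at 0.9521; no arbitrage — every cycle loses value.

0.9521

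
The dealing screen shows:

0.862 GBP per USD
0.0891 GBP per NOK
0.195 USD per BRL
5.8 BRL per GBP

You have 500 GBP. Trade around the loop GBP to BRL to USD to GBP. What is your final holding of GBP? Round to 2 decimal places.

500 GBP × 5.8 = 2900 BRL
2900 BRL × 0.195 = 565.5 USD
565.5 USD × 0.862 = 487.461 GBP

487.46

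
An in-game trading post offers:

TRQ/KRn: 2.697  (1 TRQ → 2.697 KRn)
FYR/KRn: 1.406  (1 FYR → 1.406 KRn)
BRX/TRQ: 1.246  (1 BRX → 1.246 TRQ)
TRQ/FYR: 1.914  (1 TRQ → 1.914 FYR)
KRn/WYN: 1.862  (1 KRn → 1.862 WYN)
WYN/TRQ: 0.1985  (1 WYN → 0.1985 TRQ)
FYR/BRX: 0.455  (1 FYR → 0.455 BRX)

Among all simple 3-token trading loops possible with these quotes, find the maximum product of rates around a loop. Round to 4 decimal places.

TRQ→FYR→BRX→TRQ: 1.914 × 0.455 × 1.246 = 1.08510
WYN→TRQ→KRn→WYN: 0.1985 × 2.697 × 1.862 = 0.99683
Maximum is TRQ→FYR→BRX→TRQ at 1.0851; arbitrage exists.

1.0851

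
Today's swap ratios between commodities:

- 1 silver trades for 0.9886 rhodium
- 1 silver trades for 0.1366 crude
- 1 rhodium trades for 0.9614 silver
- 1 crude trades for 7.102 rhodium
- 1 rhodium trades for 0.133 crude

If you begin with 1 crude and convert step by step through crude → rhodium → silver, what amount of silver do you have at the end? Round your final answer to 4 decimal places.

1 crude × 7.102 = 7.102 rhodium
7.102 rhodium × 0.9614 = 6.8278628 silver

6.8279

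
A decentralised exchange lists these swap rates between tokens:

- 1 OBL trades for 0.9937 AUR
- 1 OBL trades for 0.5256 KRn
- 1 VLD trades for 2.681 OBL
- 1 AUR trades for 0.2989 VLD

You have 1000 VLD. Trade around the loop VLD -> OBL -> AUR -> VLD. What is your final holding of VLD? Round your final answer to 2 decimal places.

796.30

1000 VLD × 2.681 = 2681 OBL
2681 OBL × 0.9937 = 2664.1097 AUR
2664.1097 AUR × 0.2989 = 796.30238933 VLD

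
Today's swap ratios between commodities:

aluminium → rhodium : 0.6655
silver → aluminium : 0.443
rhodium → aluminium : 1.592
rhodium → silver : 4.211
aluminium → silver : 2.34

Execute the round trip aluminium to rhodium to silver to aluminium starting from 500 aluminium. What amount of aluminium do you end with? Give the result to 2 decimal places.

620.74

500 aluminium × 0.6655 = 332.75 rhodium
332.75 rhodium × 4.211 = 1401.21025 silver
1401.21025 silver × 0.443 = 620.73614075 aluminium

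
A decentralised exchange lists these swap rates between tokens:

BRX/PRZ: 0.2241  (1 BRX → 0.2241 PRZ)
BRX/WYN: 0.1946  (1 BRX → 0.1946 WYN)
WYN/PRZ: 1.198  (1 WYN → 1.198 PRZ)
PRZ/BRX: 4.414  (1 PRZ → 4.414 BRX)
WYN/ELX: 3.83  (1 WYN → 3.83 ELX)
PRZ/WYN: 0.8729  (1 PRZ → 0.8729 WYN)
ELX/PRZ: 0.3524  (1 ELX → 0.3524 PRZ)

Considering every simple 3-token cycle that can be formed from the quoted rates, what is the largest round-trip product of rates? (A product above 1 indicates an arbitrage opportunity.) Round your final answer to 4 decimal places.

ELX→PRZ→WYN→ELX: 0.3524 × 0.8729 × 3.83 = 1.17815
WYN→PRZ→BRX→WYN: 1.198 × 4.414 × 0.1946 = 1.02904
Maximum is ELX→PRZ→WYN→ELX at 1.1781; arbitrage exists.

1.1781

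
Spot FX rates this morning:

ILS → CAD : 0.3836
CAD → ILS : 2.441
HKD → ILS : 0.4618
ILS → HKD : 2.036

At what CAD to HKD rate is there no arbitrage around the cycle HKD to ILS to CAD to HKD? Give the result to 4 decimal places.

Known legs of the cycle: 0.4618 × 0.3836 = 0.17714648
For no arbitrage the full-cycle product must be 1, so the missing rate is 1 / 0.17714648 ≈ 5.645046.

5.6450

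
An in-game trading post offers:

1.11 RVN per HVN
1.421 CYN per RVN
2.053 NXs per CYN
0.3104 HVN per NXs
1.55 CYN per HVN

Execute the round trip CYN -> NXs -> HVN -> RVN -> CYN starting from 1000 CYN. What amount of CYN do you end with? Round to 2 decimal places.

1005.14

1000 CYN × 2.053 = 2053 NXs
2053 NXs × 0.3104 = 637.2512 HVN
637.2512 HVN × 1.11 = 707.348832 RVN
707.348832 RVN × 1.421 = 1005.142690272 CYN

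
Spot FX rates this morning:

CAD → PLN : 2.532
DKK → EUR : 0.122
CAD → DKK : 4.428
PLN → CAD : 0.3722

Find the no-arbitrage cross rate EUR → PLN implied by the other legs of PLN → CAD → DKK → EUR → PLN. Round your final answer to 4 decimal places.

4.9734

Known legs of the cycle: 0.3722 × 4.428 × 0.122 = 0.2010683952
For no arbitrage the full-cycle product must be 1, so the missing rate is 1 / 0.2010683952 ≈ 4.973432.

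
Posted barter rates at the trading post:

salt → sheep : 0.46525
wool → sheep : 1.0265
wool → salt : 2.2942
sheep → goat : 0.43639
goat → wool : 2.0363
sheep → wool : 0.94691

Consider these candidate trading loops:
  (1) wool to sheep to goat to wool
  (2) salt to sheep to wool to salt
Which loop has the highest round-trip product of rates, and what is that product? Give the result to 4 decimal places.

(1) 1.0265 × 0.43639 × 2.0363 = 0.91217
(2) 0.46525 × 0.94691 × 2.2942 = 1.01071
Highest is cycle (2) at 1.0107 (>1, arbitrage).

1.0107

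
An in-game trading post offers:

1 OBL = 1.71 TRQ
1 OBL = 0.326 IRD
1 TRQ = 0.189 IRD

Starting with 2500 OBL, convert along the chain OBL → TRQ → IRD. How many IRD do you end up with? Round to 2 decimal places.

807.98

2500 OBL × 1.71 = 4275 TRQ
4275 TRQ × 0.189 = 807.975 IRD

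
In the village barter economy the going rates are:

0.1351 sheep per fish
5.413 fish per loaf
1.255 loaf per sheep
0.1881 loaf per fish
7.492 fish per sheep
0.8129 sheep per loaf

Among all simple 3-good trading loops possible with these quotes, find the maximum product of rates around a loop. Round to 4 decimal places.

fish→loaf→sheep→fish: 0.1881 × 0.8129 × 7.492 = 1.14558
fish→sheep→loaf→fish: 0.1351 × 1.255 × 5.413 = 0.91778
Maximum is fish→loaf→sheep→fish at 1.1456; arbitrage exists.

1.1456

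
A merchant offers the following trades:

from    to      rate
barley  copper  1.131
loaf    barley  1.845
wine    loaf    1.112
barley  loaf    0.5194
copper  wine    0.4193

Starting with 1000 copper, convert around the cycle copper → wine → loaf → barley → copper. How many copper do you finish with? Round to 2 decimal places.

1000 copper × 0.4193 = 419.3 wine
419.3 wine × 1.112 = 466.2616 loaf
466.2616 loaf × 1.845 = 860.252652 barley
860.252652 barley × 1.131 = 972.945749412 copper

972.95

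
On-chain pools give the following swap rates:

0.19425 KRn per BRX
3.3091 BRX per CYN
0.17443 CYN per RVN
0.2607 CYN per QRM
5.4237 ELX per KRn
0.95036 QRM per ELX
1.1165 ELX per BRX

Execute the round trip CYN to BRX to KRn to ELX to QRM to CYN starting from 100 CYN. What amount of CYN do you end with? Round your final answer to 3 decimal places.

100 CYN × 3.3091 = 330.91 BRX
330.91 BRX × 0.19425 = 64.2792675 KRn
64.2792675 KRn × 5.4237 = 348.63146313975 ELX
348.63146313975 ELX × 0.95036 = 331.32539730949281 QRM
331.32539730949281 QRM × 0.2607 = 86.376531078584775567 CYN

86.377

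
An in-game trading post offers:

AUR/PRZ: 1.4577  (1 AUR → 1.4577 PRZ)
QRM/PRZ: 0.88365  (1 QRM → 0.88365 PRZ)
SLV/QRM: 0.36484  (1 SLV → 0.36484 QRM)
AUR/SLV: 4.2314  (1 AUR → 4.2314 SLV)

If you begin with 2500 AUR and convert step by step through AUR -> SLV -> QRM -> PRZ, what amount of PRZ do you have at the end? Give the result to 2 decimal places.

2500 AUR × 4.2314 = 10578.5 SLV
10578.5 SLV × 0.36484 = 3859.45994 QRM
3859.45994 QRM × 0.88365 = 3410.411775981 PRZ

3410.41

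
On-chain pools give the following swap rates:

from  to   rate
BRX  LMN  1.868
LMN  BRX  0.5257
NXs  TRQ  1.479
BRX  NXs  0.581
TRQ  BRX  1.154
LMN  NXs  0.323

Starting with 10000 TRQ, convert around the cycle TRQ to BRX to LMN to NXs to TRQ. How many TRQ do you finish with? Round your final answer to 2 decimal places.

10000 TRQ × 1.154 = 11540 BRX
11540 BRX × 1.868 = 21556.72 LMN
21556.72 LMN × 0.323 = 6962.82056 NXs
6962.82056 NXs × 1.479 = 10298.01160824 TRQ

10298.01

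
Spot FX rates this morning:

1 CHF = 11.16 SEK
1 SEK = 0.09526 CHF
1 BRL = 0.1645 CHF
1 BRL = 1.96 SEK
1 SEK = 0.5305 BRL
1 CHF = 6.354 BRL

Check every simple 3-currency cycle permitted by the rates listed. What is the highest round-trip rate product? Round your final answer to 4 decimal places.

SEK→CHF→BRL→SEK: 0.09526 × 6.354 × 1.96 = 1.18635
SEK→BRL→CHF→SEK: 0.5305 × 0.1645 × 11.16 = 0.97390
Maximum is SEK→CHF→BRL→SEK at 1.1864; arbitrage exists.

1.1864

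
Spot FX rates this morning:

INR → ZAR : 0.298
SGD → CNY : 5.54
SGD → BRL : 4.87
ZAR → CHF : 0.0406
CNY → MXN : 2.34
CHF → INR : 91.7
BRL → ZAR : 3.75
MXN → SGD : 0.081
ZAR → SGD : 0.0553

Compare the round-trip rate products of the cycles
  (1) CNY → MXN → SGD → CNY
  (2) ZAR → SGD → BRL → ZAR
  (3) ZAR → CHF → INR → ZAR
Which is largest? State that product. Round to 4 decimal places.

1.1095

(1) 2.34 × 0.081 × 5.54 = 1.05005
(2) 0.0553 × 4.87 × 3.75 = 1.00992
(3) 0.0406 × 91.7 × 0.298 = 1.10946
Highest is cycle (3) at 1.1095 (>1, arbitrage).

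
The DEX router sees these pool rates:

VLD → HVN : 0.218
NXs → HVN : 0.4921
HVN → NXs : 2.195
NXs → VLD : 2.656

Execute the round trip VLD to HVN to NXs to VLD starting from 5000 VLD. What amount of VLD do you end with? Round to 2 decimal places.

5000 VLD × 0.218 = 1090 HVN
1090 HVN × 2.195 = 2392.55 NXs
2392.55 NXs × 2.656 = 6354.6128 VLD

6354.61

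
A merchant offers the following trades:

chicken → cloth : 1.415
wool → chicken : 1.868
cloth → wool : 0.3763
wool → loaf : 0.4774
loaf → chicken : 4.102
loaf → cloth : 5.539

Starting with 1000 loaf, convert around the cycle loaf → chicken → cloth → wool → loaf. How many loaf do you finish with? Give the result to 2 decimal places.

1042.72

1000 loaf × 4.102 = 4102 chicken
4102 chicken × 1.415 = 5804.33 cloth
5804.33 cloth × 0.3763 = 2184.169379 wool
2184.169379 wool × 0.4774 = 1042.7224615346 loaf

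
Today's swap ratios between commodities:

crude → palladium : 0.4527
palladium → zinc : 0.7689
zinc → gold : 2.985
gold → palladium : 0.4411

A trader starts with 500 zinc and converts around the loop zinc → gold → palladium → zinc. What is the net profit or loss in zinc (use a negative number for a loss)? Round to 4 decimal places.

6.1990

500 zinc × 2.985 = 1492.5 gold
1492.5 gold × 0.4411 = 658.34175 palladium
658.34175 palladium × 0.7689 = 506.198971575 zinc
Net change: 506.198971575 − 500 = 6.198971575 zinc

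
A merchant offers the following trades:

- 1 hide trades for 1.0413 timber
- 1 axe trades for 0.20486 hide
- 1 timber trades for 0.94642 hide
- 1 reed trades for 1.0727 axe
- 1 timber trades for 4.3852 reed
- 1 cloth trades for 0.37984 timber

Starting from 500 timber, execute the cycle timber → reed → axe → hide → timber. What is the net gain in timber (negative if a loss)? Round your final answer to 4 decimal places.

500 timber × 4.3852 = 2192.6 reed
2192.6 reed × 1.0727 = 2352.00202 axe
2352.00202 axe × 0.20486 = 481.8311338172 hide
481.8311338172 hide × 1.0413 = 501.73075964385036 timber
Net change: 501.73075964385036 − 500 = 1.73075964385036 timber

1.7308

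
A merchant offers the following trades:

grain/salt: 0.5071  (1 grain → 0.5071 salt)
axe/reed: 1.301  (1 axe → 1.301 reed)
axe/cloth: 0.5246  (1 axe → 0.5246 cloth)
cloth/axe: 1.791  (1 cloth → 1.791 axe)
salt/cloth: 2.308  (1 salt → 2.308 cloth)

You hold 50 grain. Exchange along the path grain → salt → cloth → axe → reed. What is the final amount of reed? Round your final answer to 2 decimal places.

136.36

50 grain × 0.5071 = 25.355 salt
25.355 salt × 2.308 = 58.51934 cloth
58.51934 cloth × 1.791 = 104.80813794 axe
104.80813794 axe × 1.301 = 136.35538745994 reed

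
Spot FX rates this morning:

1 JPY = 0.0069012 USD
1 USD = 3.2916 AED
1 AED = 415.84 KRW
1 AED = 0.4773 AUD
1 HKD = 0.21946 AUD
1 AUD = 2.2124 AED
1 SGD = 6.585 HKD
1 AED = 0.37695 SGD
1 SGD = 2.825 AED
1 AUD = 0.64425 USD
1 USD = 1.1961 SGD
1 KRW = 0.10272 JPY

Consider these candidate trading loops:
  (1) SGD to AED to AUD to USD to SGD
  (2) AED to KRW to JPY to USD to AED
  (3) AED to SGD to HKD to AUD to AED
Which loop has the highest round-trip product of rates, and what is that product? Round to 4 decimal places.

(1) 2.825 × 0.4773 × 0.64425 × 1.1961 = 1.03904
(2) 415.84 × 0.10272 × 0.0069012 × 3.2916 = 0.97032
(3) 0.37695 × 6.585 × 0.21946 × 2.2124 = 1.20520
Highest is cycle (3) at 1.2052 (>1, arbitrage).

1.2052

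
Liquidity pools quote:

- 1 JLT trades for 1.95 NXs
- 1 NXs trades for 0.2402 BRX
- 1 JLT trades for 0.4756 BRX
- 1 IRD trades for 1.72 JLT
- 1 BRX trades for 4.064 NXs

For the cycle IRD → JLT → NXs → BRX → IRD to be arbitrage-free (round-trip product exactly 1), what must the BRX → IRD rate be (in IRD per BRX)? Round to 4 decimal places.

1.2413

Known legs of the cycle: 1.72 × 1.95 × 0.2402 = 0.8056308
For no arbitrage the full-cycle product must be 1, so the missing rate is 1 / 0.8056308 ≈ 1.241263.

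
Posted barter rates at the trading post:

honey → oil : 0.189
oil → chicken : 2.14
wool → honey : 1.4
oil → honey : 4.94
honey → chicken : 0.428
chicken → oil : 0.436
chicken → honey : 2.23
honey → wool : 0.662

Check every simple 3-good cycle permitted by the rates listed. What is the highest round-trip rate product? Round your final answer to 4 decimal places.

0.9218

chicken→oil→honey→chicken: 0.436 × 4.94 × 0.428 = 0.92184
chicken→honey→oil→chicken: 2.23 × 0.189 × 2.14 = 0.90195
Maximum is chicken→oil→honey→chicken at 0.9218; no arbitrage — every cycle loses value.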